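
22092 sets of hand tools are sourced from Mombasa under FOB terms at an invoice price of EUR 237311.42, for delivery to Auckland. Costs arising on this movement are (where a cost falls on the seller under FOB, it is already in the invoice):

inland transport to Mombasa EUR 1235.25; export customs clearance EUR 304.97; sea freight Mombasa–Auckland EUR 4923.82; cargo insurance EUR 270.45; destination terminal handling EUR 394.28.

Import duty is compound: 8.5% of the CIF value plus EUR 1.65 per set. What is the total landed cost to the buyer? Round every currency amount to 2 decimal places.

Total landed cost: EUR 299964.75

FOB: the seller bears costs until goods are on board at the origin port; the buyer bears freight, insurance and all costs thereafter.
Already in the invoice (seller's account under FOB): inland to port, export clearance — exclude.
CIF value = FOB price + freight + insurance = 237311.42 + 4923.82 + 270.45 = 242505.69
Ad valorem component: 242505.69 × 8.5% = 20612.98
Specific component: 22092 × 1.65 = 36451.80
Import duty = 20612.98 + 36451.80 = 57064.78
Buyer bears: freight 4923.82 + insurance 270.45 + destination terminal 394.28 + duty 57064.78 = 62653.33
Landed cost = invoice 237311.42 + 62653.33 = 299964.75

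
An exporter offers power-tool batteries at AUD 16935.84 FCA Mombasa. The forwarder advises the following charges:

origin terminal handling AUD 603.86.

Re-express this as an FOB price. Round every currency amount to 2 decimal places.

From FCA to FOB, the seller additionally bears: origin terminal.
FOB price = 16935.84 + 603.86 = 17539.70

FOB price: AUD 17539.70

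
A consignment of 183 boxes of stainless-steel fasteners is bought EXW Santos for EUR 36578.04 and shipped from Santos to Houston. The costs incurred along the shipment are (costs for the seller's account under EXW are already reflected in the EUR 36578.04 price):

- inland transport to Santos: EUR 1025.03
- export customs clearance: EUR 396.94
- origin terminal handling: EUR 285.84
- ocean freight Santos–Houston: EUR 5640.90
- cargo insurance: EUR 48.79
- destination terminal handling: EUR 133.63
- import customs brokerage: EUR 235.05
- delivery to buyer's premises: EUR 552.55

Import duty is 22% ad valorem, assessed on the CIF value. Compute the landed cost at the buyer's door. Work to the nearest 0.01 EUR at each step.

Total landed cost: EUR 54571.39

EXW: the seller makes goods available at their premises; the buyer bears all onward costs.
CIF value = EXW price + inland to port + export clearance + origin terminal + freight + insurance = 36578.04 + 1025.03 + 396.94 + 285.84 + 5640.90 + 48.79 = 43975.54
Import duty = 43975.54 × 22% = 9674.62
Buyer bears: inland to port 1025.03 + export clearance 396.94 + origin terminal 285.84 + freight 5640.90 + insurance 48.79 + destination terminal 133.63 + brokerage 235.05 + delivery 552.55 + duty 9674.62 = 17993.35
Landed cost = invoice 36578.04 + 17993.35 = 54571.39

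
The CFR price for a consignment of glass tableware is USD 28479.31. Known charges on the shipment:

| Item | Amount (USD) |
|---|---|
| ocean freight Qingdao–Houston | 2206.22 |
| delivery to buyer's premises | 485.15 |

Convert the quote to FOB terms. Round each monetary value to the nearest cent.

Not relevant to the conversion: delivery — on the buyer under both terms; not part of either seller's price.
From CFR to FOB, the seller no longer bears: freight.
FOB price = 28479.31 − 2206.22 = 26273.09

FOB price: USD 26273.09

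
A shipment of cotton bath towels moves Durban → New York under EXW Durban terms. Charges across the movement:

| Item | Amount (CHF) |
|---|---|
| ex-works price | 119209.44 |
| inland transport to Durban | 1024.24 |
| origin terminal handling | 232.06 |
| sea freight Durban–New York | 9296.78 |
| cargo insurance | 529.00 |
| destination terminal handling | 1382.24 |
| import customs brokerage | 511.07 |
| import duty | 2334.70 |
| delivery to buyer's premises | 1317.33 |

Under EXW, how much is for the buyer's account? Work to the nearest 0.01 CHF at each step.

Buyer's account: CHF 16627.42

EXW: the seller makes goods available at their premises; the buyer bears all onward costs.
Seller's account: goods 119209.44 = 119209.44
Buyer's account: inland to port 1024.24 + origin terminal 232.06 + freight 9296.78 + insurance 529.00 + destination terminal 1382.24 + brokerage 511.07 + duty 2334.70 + delivery 1317.33 = 16627.42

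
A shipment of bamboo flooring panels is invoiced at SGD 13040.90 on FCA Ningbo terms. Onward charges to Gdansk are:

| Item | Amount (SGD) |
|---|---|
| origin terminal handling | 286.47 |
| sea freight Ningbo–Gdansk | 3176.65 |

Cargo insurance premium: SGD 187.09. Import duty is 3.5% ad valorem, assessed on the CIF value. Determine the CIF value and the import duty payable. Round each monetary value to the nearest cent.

CIF = FCA price + pre-shipment costs + freight + insurance
CIF = 13040.90 + 286.47 + 3176.65 + 187.09 = 16691.11
Import duty = 16691.11 × 3.5% = 584.19

CIF value: SGD 16691.11; import duty: SGD 584.19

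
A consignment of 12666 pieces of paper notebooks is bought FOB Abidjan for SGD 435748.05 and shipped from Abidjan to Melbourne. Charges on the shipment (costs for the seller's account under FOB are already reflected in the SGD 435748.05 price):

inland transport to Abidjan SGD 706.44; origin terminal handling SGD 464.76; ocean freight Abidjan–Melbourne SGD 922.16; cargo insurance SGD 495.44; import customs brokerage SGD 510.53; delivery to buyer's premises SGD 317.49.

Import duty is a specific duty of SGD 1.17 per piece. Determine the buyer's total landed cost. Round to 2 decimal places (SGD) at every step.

Total landed cost: SGD 452812.89

FOB: the seller bears costs until goods are on board at the origin port; the buyer bears freight, insurance and all costs thereafter.
Already in the invoice (seller's account under FOB): inland to port, origin terminal — exclude.
CIF value = FOB price + freight + insurance = 435748.05 + 922.16 + 495.44 = 437165.65
Import duty = 12666 × 1.17 = 14819.22
Buyer bears: freight 922.16 + insurance 495.44 + brokerage 510.53 + delivery 317.49 + duty 14819.22 = 17064.84
Landed cost = invoice 435748.05 + 17064.84 = 452812.89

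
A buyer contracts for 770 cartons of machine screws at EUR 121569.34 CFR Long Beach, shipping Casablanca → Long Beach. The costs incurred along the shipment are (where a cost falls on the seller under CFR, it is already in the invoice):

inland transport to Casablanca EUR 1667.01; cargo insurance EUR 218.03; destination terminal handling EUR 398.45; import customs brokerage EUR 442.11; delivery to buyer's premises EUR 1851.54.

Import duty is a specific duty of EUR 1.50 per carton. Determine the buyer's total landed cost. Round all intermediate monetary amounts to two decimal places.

Total landed cost: EUR 125634.47

CFR: the seller pays costs through ocean freight to the destination port, but not insurance.
Already in the invoice (seller's account under CFR): inland to port — exclude.
CIF value = CFR price + insurance = 121569.34 + 218.03 = 121787.37
Import duty = 770 × 1.50 = 1155.00
Buyer bears: insurance 218.03 + destination terminal 398.45 + brokerage 442.11 + delivery 1851.54 + duty 1155.00 = 4065.13
Landed cost = invoice 121569.34 + 4065.13 = 125634.47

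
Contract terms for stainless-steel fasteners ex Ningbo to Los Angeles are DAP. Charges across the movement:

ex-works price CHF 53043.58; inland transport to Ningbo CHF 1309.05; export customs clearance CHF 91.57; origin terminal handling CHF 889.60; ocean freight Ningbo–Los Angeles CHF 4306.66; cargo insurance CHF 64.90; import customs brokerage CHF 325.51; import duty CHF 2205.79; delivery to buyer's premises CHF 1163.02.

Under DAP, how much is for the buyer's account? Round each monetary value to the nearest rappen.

DAP: the seller bears all costs to the named destination except import duty and clearance.
Seller's account: goods 53043.58 + inland to port 1309.05 + export clearance 91.57 + origin terminal 889.60 + freight 4306.66 + insurance 64.90 + delivery 1163.02 = 60868.38
Buyer's account: brokerage 325.51 + duty 2205.79 = 2531.30

Buyer's account: CHF 2531.30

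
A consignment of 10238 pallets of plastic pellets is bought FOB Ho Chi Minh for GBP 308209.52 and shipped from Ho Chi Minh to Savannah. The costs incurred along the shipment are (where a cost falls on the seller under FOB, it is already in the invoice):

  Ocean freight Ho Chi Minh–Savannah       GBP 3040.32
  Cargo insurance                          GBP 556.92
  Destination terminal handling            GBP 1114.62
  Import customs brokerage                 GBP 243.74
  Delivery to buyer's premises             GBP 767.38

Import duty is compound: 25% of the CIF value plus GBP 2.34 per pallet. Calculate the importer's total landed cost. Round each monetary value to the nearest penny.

FOB: the seller bears costs until goods are on board at the origin port; the buyer bears freight, insurance and all costs thereafter.
CIF value = FOB price + freight + insurance = 308209.52 + 3040.32 + 556.92 = 311806.76
Ad valorem component: 311806.76 × 25% = 77951.69
Specific component: 10238 × 2.34 = 23956.92
Import duty = 77951.69 + 23956.92 = 101908.61
Buyer bears: freight 3040.32 + insurance 556.92 + destination terminal 1114.62 + brokerage 243.74 + delivery 767.38 + duty 101908.61 = 107631.59
Landed cost = invoice 308209.52 + 107631.59 = 415841.11

Total landed cost: GBP 415841.11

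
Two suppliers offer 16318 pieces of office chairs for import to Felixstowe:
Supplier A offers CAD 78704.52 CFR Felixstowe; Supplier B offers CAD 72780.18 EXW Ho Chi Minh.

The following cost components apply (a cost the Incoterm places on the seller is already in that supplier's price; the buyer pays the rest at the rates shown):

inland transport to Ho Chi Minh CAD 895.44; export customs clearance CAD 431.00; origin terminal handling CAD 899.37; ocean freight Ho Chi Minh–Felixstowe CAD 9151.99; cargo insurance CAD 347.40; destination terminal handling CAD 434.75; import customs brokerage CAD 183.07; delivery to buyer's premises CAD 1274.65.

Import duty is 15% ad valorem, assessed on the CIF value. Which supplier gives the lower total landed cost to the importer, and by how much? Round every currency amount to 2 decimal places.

Supplier A is cheaper by CAD 6271.48

Supplier A (CFR):
CIF value = CFR price + insurance = 78704.52 + 347.40 = 79051.92
Import duty = 79051.92 × 15% = 11857.79
Buyer bears (A): 347.40 + 434.75 + 183.07 + 1274.65 = 2239.87
Landed cost (A) = invoice 78704.52 + 2239.87 + duty 11857.79 = 92802.18
Supplier B (EXW):
CIF value = EXW price + inland to port + export clearance + origin terminal + freight + insurance = 72780.18 + 895.44 + 431.00 + 899.37 + 9151.99 + 347.40 = 84505.38
Import duty = 84505.38 × 15% = 12675.81
Buyer bears (B): 895.44 + 431.00 + 899.37 + 9151.99 + 347.40 + 434.75 + 183.07 + 1274.65 = 13617.67
Landed cost (B) = invoice 72780.18 + 13617.67 + duty 12675.81 = 99073.66
Difference = |92802.18 − 99073.66| = 6271.48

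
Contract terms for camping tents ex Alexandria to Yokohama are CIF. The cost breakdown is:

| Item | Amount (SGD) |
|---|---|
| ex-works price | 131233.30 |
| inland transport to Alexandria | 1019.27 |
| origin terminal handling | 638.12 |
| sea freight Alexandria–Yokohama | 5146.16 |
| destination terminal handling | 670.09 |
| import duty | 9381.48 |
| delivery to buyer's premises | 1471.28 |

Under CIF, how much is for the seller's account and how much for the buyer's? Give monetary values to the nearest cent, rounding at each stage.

Seller: SGD 138036.85; buyer: SGD 11522.85

CIF: the seller pays costs through ocean freight and marine insurance to the destination port.
Seller's account: goods 131233.30 + inland to port 1019.27 + origin terminal 638.12 + freight 5146.16 = 138036.85
Buyer's account: destination terminal 670.09 + duty 9381.48 + delivery 1471.28 = 11522.85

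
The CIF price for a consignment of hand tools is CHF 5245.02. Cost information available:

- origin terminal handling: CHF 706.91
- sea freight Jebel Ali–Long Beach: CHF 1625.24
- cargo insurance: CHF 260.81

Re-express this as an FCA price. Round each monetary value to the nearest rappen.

FCA price: CHF 2652.06

From CIF to FCA, the seller no longer bears: origin terminal, freight, insurance.
FCA price = 5245.02 − 706.91 − 1625.24 − 260.81 = 2652.06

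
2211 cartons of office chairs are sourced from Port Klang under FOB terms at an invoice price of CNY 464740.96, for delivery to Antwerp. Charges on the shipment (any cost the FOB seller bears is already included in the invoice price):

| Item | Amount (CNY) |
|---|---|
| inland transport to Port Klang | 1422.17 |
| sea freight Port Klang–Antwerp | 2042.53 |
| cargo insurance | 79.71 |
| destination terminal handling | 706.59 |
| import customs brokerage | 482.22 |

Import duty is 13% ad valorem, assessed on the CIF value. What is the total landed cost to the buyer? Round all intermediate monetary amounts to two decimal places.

FOB: the seller bears costs until goods are on board at the origin port; the buyer bears freight, insurance and all costs thereafter.
Already in the invoice (seller's account under FOB): inland to port — exclude.
CIF value = FOB price + freight + insurance = 464740.96 + 2042.53 + 79.71 = 466863.20
Import duty = 466863.20 × 13% = 60692.22
Buyer bears: freight 2042.53 + insurance 79.71 + destination terminal 706.59 + brokerage 482.22 + duty 60692.22 = 64003.27
Landed cost = invoice 464740.96 + 64003.27 = 528744.23

Total landed cost: CNY 528744.23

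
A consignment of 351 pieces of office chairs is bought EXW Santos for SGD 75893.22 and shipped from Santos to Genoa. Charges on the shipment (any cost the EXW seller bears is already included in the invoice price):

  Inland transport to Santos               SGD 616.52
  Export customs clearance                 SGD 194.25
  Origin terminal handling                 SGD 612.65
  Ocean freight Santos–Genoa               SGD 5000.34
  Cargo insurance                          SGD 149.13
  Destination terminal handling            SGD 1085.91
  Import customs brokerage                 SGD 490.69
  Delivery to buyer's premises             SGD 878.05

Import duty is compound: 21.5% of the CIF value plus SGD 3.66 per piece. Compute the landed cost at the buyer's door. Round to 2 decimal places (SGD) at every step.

Total landed cost: SGD 103935.63

EXW: the seller makes goods available at their premises; the buyer bears all onward costs.
CIF value = EXW price + inland to port + export clearance + origin terminal + freight + insurance = 75893.22 + 616.52 + 194.25 + 612.65 + 5000.34 + 149.13 = 82466.11
Ad valorem component: 82466.11 × 21.5% = 17730.21
Specific component: 351 × 3.66 = 1284.66
Import duty = 17730.21 + 1284.66 = 19014.87
Buyer bears: inland to port 616.52 + export clearance 194.25 + origin terminal 612.65 + freight 5000.34 + insurance 149.13 + destination terminal 1085.91 + brokerage 490.69 + delivery 878.05 + duty 19014.87 = 28042.41
Landed cost = invoice 75893.22 + 28042.41 = 103935.63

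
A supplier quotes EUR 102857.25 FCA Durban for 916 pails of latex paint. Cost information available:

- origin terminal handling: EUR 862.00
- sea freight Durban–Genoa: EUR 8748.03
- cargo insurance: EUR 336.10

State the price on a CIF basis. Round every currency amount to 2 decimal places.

CIF price: EUR 112803.38

From FCA to CIF, the seller additionally bears: origin terminal, freight, insurance.
CIF price = 102857.25 + 862.00 + 8748.03 + 336.10 = 112803.38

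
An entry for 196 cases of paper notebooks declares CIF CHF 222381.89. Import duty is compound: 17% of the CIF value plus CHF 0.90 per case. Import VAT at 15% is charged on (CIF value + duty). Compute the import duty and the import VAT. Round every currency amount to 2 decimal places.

Import duty: CHF 37981.32; import VAT: CHF 39054.48

Ad valorem component: 222381.89 × 17% = 37804.92
Specific component: 196 × 0.90 = 176.40
Import duty = 37804.92 + 176.40 = 37981.32
VAT base = CIF + duty = 222381.89 + 37981.32 = 260363.21
Import VAT = 260363.21 × 15% = 39054.48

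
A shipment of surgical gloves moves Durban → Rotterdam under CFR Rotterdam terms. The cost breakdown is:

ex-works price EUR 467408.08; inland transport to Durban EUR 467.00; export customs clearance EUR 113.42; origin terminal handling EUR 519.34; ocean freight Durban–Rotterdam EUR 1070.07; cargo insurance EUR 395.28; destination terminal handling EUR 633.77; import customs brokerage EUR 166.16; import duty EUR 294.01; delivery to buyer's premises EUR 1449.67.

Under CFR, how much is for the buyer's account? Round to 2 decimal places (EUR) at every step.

CFR: the seller pays costs through ocean freight to the destination port, but not insurance.
Seller's account: goods 467408.08 + inland to port 467.00 + export clearance 113.42 + origin terminal 519.34 + freight 1070.07 = 469577.91
Buyer's account: insurance 395.28 + destination terminal 633.77 + brokerage 166.16 + duty 294.01 + delivery 1449.67 = 2938.89

Buyer's account: EUR 2938.89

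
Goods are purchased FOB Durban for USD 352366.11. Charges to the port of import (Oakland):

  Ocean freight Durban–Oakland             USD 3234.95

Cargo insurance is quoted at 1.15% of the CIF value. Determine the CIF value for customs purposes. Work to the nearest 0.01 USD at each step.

Let C be the CIF value. C = FOB price + freight + 1.15% × C
C − 1.15% × C = 352366.11 + 3234.95
0.9885 × C = 355601.06
C = 355601.06 / 0.9885 = 359738.05
Insurance premium = 1.15% × 359738.05 = 4136.99

CIF value: USD 359738.05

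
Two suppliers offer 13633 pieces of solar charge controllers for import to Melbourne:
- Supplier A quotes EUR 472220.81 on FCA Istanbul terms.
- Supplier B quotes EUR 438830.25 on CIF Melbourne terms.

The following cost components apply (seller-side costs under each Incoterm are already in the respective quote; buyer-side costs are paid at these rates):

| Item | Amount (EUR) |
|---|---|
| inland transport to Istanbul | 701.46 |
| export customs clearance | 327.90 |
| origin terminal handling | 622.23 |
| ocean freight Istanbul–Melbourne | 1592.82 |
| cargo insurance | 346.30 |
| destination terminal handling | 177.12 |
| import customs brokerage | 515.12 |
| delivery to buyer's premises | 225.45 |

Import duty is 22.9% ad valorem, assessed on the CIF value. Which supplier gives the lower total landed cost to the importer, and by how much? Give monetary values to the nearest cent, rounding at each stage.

Supplier B is cheaper by EUR 44184.89

Supplier A (FCA):
CIF value = FCA price + origin terminal + freight + insurance = 472220.81 + 622.23 + 1592.82 + 346.30 = 474782.16
Import duty = 474782.16 × 22.9% = 108725.11
Buyer bears (A): 622.23 + 1592.82 + 346.30 + 177.12 + 515.12 + 225.45 = 3479.04
Landed cost (A) = invoice 472220.81 + 3479.04 + duty 108725.11 = 584424.96
Supplier B (CIF):
The CIF price already equals the CIF value: 438830.25
Import duty = 438830.25 × 22.9% = 100492.13
Buyer bears (B): 177.12 + 515.12 + 225.45 = 917.69
Landed cost (B) = invoice 438830.25 + 917.69 + duty 100492.13 = 540240.07
Difference = |584424.96 − 540240.07| = 44184.89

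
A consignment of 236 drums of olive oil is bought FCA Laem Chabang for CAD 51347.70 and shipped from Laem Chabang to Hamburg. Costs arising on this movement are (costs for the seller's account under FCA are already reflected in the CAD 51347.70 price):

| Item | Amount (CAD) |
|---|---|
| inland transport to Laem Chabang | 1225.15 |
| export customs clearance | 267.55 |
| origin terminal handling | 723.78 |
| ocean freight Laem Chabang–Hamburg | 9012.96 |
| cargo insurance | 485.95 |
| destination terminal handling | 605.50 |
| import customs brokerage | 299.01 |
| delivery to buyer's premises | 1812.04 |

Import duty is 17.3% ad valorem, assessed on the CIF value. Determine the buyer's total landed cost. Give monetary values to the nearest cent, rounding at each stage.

Total landed cost: CAD 74938.62

FCA: the seller delivers export-cleared goods to the carrier; the buyer bears costs from that point.
Already in the invoice (seller's account under FCA): inland to port, export clearance — exclude.
CIF value = FCA price + origin terminal + freight + insurance = 51347.70 + 723.78 + 9012.96 + 485.95 = 61570.39
Import duty = 61570.39 × 17.3% = 10651.68
Buyer bears: origin terminal 723.78 + freight 9012.96 + insurance 485.95 + destination terminal 605.50 + brokerage 299.01 + delivery 1812.04 + duty 10651.68 = 23590.92
Landed cost = invoice 51347.70 + 23590.92 = 74938.62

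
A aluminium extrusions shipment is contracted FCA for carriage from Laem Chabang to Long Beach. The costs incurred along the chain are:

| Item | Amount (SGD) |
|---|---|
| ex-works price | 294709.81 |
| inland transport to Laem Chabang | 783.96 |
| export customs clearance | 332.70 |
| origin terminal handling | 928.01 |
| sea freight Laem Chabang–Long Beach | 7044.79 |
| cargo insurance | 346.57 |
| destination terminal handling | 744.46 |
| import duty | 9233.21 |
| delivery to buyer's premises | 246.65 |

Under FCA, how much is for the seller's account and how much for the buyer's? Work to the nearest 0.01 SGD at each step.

Seller: SGD 295826.47; buyer: SGD 18543.69

FCA: the seller delivers export-cleared goods to the carrier; the buyer bears costs from that point.
Seller's account: goods 294709.81 + inland to port 783.96 + export clearance 332.70 = 295826.47
Buyer's account: origin terminal 928.01 + freight 7044.79 + insurance 346.57 + destination terminal 744.46 + duty 9233.21 + delivery 246.65 = 18543.69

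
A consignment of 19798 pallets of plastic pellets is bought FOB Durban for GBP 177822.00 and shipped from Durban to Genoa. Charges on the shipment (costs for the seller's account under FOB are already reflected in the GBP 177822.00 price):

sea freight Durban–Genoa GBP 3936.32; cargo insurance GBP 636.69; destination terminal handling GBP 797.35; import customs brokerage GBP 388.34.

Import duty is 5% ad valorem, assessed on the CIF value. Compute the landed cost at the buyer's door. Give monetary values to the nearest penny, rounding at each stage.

Total landed cost: GBP 192700.45

FOB: the seller bears costs until goods are on board at the origin port; the buyer bears freight, insurance and all costs thereafter.
CIF value = FOB price + freight + insurance = 177822.00 + 3936.32 + 636.69 = 182395.01
Import duty = 182395.01 × 5% = 9119.75
Buyer bears: freight 3936.32 + insurance 636.69 + destination terminal 797.35 + brokerage 388.34 + duty 9119.75 = 14878.45
Landed cost = invoice 177822.00 + 14878.45 = 192700.45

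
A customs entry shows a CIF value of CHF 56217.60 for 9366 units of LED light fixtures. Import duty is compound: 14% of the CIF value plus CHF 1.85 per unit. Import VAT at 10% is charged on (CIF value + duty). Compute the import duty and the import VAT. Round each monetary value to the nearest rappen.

Import duty: CHF 25197.56; import VAT: CHF 8141.52

Ad valorem component: 56217.60 × 14% = 7870.46
Specific component: 9366 × 1.85 = 17327.10
Import duty = 7870.46 + 17327.10 = 25197.56
VAT base = CIF + duty = 56217.60 + 25197.56 = 81415.16
Import VAT = 81415.16 × 10% = 8141.52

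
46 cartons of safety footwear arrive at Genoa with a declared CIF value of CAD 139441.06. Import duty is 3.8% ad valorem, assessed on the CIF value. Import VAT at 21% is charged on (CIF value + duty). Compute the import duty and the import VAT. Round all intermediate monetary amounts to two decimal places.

Import duty: CAD 5298.76; import VAT: CAD 30395.36

Import duty = 139441.06 × 3.8% = 5298.76
VAT base = CIF + duty = 139441.06 + 5298.76 = 144739.82
Import VAT = 144739.82 × 21% = 30395.36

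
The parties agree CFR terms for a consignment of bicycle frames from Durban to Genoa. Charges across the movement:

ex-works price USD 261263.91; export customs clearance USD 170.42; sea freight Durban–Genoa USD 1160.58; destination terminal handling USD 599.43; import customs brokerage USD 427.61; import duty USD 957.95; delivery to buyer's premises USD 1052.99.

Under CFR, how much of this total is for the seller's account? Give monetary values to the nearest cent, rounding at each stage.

CFR: the seller pays costs through ocean freight to the destination port, but not insurance.
Seller's account: goods 261263.91 + export clearance 170.42 + freight 1160.58 = 262594.91
Buyer's account: destination terminal 599.43 + brokerage 427.61 + duty 957.95 + delivery 1052.99 = 3037.98

Seller's account: USD 262594.91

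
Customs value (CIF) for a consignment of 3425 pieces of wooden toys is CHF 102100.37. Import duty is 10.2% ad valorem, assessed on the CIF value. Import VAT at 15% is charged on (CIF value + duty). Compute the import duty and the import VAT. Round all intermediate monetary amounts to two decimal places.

Import duty = 102100.37 × 10.2% = 10414.24
VAT base = CIF + duty = 102100.37 + 10414.24 = 112514.61
Import VAT = 112514.61 × 15% = 16877.19

Import duty: CHF 10414.24; import VAT: CHF 16877.19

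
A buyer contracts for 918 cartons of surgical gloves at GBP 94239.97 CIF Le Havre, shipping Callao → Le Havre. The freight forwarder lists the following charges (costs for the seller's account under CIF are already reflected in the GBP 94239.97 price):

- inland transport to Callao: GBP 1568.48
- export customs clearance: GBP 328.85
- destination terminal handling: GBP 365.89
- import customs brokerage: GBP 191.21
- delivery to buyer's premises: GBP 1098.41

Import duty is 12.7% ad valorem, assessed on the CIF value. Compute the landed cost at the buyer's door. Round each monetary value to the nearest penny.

Total landed cost: GBP 107863.96

CIF: the seller pays costs through ocean freight and marine insurance to the destination port.
Already in the invoice (seller's account under CIF): inland to port, export clearance — exclude.
The CIF price already equals the CIF value: 94239.97
Import duty = 94239.97 × 12.7% = 11968.48
Buyer bears: destination terminal 365.89 + brokerage 191.21 + delivery 1098.41 + duty 11968.48 = 13623.99
Landed cost = invoice 94239.97 + 13623.99 = 107863.96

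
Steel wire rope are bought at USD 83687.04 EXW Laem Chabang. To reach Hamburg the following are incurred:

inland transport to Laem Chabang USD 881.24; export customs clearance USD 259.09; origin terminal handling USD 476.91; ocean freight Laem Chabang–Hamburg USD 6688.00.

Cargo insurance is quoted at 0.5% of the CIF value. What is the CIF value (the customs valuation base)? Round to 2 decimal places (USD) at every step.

Let C be the CIF value. C = EXW price + pre-shipment costs + freight + 0.5% × C
C − 0.5% × C = 83687.04 + 881.24 + 259.09 + 476.91 + 6688.00
0.995 × C = 91992.28
C = 91992.28 / 0.995 = 92454.55
Insurance premium = 0.5% × 92454.55 = 462.27

CIF value: USD 92454.55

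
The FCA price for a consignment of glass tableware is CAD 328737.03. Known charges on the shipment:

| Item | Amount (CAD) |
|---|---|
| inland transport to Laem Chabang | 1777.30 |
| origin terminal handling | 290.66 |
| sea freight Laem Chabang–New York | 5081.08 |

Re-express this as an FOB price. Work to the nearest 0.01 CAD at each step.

Not relevant to the conversion: inland to port — on the seller under both FCA and FOB; already in the FCA price and stays in the FOB price. freight — on the buyer under both terms; not part of either seller's price.
From FCA to FOB, the seller additionally bears: origin terminal.
FOB price = 328737.03 + 290.66 = 329027.69

FOB price: CAD 329027.69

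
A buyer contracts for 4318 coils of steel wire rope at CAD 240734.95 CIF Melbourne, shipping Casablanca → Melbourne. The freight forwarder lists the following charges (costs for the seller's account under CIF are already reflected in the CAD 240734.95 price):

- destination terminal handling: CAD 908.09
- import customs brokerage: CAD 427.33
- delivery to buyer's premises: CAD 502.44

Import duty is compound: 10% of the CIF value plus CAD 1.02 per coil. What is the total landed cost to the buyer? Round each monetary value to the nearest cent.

Total landed cost: CAD 271050.67

CIF: the seller pays costs through ocean freight and marine insurance to the destination port.
The CIF price already equals the CIF value: 240734.95
Ad valorem component: 240734.95 × 10% = 24073.50
Specific component: 4318 × 1.02 = 4404.36
Import duty = 24073.50 + 4404.36 = 28477.86
Buyer bears: destination terminal 908.09 + brokerage 427.33 + delivery 502.44 + duty 28477.86 = 30315.72
Landed cost = invoice 240734.95 + 30315.72 = 271050.67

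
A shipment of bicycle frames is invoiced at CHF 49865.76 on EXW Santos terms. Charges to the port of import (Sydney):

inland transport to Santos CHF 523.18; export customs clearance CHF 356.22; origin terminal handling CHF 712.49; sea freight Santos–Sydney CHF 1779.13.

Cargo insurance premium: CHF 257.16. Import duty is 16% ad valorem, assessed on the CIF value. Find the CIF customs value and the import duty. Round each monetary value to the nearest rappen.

CIF = EXW price + pre-shipment costs + freight + insurance
CIF = 49865.76 + 523.18 + 356.22 + 712.49 + 1779.13 + 257.16 = 53493.94
Import duty = 53493.94 × 16% = 8559.03

CIF value: CHF 53493.94; import duty: CHF 8559.03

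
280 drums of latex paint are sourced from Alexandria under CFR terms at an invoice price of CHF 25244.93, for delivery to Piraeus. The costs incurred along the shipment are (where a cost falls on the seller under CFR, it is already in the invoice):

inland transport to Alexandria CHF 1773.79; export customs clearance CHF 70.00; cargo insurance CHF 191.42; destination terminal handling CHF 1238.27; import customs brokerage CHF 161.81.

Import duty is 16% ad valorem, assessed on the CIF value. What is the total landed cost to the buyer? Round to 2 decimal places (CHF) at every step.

CFR: the seller pays costs through ocean freight to the destination port, but not insurance.
Already in the invoice (seller's account under CFR): inland to port, export clearance — exclude.
CIF value = CFR price + insurance = 25244.93 + 191.42 = 25436.35
Import duty = 25436.35 × 16% = 4069.82
Buyer bears: insurance 191.42 + destination terminal 1238.27 + brokerage 161.81 + duty 4069.82 = 5661.32
Landed cost = invoice 25244.93 + 5661.32 = 30906.25

Total landed cost: CHF 30906.25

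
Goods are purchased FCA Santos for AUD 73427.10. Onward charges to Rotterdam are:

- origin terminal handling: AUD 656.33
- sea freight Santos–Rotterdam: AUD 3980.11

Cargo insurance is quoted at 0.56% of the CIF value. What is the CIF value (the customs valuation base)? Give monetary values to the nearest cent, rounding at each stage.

Let C be the CIF value. C = FCA price + pre-shipment costs + freight + 0.56% × C
C − 0.56% × C = 73427.10 + 656.33 + 3980.11
0.9944 × C = 78063.54
C = 78063.54 / 0.9944 = 78503.16
Insurance premium = 0.56% × 78503.16 = 439.62

CIF value: AUD 78503.16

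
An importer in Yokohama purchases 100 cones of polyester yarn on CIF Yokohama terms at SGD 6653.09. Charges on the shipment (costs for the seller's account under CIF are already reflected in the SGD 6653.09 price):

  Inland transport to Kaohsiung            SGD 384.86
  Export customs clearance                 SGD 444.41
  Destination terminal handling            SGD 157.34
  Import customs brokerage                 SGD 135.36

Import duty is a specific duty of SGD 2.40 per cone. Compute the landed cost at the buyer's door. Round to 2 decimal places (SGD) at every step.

Total landed cost: SGD 7185.79

CIF: the seller pays costs through ocean freight and marine insurance to the destination port.
Already in the invoice (seller's account under CIF): inland to port, export clearance — exclude.
The CIF price already equals the CIF value: 6653.09
Import duty = 100 × 2.40 = 240.00
Buyer bears: destination terminal 157.34 + brokerage 135.36 + duty 240.00 = 532.70
Landed cost = invoice 6653.09 + 532.70 = 7185.79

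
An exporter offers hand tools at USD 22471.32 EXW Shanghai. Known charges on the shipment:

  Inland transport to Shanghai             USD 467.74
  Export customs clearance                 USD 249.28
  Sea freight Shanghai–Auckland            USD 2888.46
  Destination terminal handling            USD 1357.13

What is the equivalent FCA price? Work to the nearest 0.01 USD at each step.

FCA price: USD 23188.34

Not relevant to the conversion: destination terminal, freight — on the buyer under both terms; not part of either seller's price.
From EXW to FCA, the seller additionally bears: inland to port, export clearance.
FCA price = 22471.32 + 467.74 + 249.28 = 23188.34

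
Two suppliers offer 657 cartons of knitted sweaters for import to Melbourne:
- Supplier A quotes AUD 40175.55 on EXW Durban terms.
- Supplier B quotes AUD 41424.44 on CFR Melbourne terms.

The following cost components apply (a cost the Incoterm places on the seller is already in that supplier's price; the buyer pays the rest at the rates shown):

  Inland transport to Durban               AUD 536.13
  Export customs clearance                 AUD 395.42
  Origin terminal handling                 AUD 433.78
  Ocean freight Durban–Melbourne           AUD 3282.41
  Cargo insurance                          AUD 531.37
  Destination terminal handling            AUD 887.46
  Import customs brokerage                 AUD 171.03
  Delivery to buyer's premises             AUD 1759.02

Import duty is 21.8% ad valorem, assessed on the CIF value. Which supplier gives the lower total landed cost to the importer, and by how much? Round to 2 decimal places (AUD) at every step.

Supplier A (EXW):
CIF value = EXW price + inland to port + export clearance + origin terminal + freight + insurance = 40175.55 + 536.13 + 395.42 + 433.78 + 3282.41 + 531.37 = 45354.66
Import duty = 45354.66 × 21.8% = 9887.32
Buyer bears (A): 536.13 + 395.42 + 433.78 + 3282.41 + 531.37 + 887.46 + 171.03 + 1759.02 = 7996.62
Landed cost (A) = invoice 40175.55 + 7996.62 + duty 9887.32 = 58059.49
Supplier B (CFR):
CIF value = CFR price + insurance = 41424.44 + 531.37 = 41955.81
Import duty = 41955.81 × 21.8% = 9146.37
Buyer bears (B): 531.37 + 887.46 + 171.03 + 1759.02 = 3348.88
Landed cost (B) = invoice 41424.44 + 3348.88 + duty 9146.37 = 53919.69
Difference = |58059.49 − 53919.69| = 4139.80

Supplier B is cheaper by AUD 4139.80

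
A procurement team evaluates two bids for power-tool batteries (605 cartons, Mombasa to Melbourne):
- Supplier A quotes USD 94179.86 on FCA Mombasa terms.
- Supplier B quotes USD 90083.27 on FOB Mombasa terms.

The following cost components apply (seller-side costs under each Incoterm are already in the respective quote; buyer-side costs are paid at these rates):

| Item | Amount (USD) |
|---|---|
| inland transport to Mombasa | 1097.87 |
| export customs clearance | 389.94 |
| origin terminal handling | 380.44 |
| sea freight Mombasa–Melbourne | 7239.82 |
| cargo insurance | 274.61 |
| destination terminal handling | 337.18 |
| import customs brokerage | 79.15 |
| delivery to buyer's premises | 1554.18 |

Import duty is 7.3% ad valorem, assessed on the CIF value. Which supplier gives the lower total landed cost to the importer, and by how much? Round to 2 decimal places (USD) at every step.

Supplier A (FCA):
CIF value = FCA price + origin terminal + freight + insurance = 94179.86 + 380.44 + 7239.82 + 274.61 = 102074.73
Import duty = 102074.73 × 7.3% = 7451.46
Buyer bears (A): 380.44 + 7239.82 + 274.61 + 337.18 + 79.15 + 1554.18 = 9865.38
Landed cost (A) = invoice 94179.86 + 9865.38 + duty 7451.46 = 111496.70
Supplier B (FOB):
CIF value = FOB price + freight + insurance = 90083.27 + 7239.82 + 274.61 = 97597.70
Import duty = 97597.70 × 7.3% = 7124.63
Buyer bears (B): 7239.82 + 274.61 + 337.18 + 79.15 + 1554.18 = 9484.94
Landed cost (B) = invoice 90083.27 + 9484.94 + duty 7124.63 = 106692.84
Difference = |111496.70 − 106692.84| = 4803.86

Supplier B is cheaper by USD 4803.86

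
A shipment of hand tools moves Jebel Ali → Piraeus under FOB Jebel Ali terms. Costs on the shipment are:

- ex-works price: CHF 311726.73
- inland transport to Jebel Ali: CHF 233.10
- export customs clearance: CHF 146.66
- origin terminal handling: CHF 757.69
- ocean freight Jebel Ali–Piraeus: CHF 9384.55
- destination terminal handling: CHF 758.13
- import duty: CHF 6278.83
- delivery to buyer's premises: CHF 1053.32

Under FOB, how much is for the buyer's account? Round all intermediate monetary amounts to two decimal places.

FOB: the seller bears costs until goods are on board at the origin port; the buyer bears freight, insurance and all costs thereafter.
Seller's account: goods 311726.73 + inland to port 233.10 + export clearance 146.66 + origin terminal 757.69 = 312864.18
Buyer's account: freight 9384.55 + destination terminal 758.13 + duty 6278.83 + delivery 1053.32 = 17474.83

Buyer's account: CHF 17474.83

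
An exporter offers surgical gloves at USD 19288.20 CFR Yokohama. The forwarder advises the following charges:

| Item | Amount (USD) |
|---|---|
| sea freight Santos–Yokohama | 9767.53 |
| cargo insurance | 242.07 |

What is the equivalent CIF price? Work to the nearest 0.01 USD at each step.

Not relevant to the conversion: freight — on the seller under both CFR and CIF; already in the CFR price and stays in the CIF price.
From CFR to CIF, the seller additionally bears: insurance.
CIF price = 19288.20 + 242.07 = 19530.27

CIF price: USD 19530.27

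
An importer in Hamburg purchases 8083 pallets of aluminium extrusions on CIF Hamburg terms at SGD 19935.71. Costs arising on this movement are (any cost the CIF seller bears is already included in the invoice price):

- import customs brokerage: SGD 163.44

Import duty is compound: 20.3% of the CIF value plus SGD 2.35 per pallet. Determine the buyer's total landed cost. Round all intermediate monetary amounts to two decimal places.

CIF: the seller pays costs through ocean freight and marine insurance to the destination port.
The CIF price already equals the CIF value: 19935.71
Ad valorem component: 19935.71 × 20.3% = 4046.95
Specific component: 8083 × 2.35 = 18995.05
Import duty = 4046.95 + 18995.05 = 23042.00
Buyer bears: brokerage 163.44 + duty 23042.00 = 23205.44
Landed cost = invoice 19935.71 + 23205.44 = 43141.15

Total landed cost: SGD 43141.15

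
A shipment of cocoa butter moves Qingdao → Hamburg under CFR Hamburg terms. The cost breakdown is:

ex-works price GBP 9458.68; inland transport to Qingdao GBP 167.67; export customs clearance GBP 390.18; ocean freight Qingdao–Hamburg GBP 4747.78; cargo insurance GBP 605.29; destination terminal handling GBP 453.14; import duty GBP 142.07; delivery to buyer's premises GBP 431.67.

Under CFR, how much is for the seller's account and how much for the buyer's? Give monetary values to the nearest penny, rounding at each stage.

Seller: GBP 14764.31; buyer: GBP 1632.17

CFR: the seller pays costs through ocean freight to the destination port, but not insurance.
Seller's account: goods 9458.68 + inland to port 167.67 + export clearance 390.18 + freight 4747.78 = 14764.31
Buyer's account: insurance 605.29 + destination terminal 453.14 + duty 142.07 + delivery 431.67 = 1632.17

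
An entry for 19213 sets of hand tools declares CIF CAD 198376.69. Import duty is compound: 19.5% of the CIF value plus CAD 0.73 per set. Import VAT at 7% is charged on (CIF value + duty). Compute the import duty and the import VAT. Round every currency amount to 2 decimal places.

Ad valorem component: 198376.69 × 19.5% = 38683.45
Specific component: 19213 × 0.73 = 14025.49
Import duty = 38683.45 + 14025.49 = 52708.94
VAT base = CIF + duty = 198376.69 + 52708.94 = 251085.63
Import VAT = 251085.63 × 7% = 17575.99

Import duty: CAD 52708.94; import VAT: CAD 17575.99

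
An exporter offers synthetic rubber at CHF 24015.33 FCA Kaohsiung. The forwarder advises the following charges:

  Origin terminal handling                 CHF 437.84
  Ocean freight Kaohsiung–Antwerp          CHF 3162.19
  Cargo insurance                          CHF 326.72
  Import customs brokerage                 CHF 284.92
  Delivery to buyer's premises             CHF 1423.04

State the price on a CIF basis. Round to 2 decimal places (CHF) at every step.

Not relevant to the conversion: delivery, brokerage — on the buyer under both terms; not part of either seller's price.
From FCA to CIF, the seller additionally bears: origin terminal, freight, insurance.
CIF price = 24015.33 + 437.84 + 3162.19 + 326.72 = 27942.08

CIF price: CHF 27942.08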